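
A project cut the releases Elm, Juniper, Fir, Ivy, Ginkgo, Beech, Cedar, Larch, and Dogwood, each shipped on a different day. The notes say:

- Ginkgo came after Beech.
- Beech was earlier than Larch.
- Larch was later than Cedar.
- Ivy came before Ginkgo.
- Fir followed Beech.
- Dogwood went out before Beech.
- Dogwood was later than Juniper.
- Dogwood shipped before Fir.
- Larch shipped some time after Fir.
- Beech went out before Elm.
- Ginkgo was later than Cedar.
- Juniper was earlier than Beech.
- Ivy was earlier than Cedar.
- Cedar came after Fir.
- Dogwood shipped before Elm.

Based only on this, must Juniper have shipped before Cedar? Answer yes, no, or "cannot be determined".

Chain the constraints: Juniper → Beech → Fir → Cedar. Each link is directly stated, so Juniper comes before Cedar.

yes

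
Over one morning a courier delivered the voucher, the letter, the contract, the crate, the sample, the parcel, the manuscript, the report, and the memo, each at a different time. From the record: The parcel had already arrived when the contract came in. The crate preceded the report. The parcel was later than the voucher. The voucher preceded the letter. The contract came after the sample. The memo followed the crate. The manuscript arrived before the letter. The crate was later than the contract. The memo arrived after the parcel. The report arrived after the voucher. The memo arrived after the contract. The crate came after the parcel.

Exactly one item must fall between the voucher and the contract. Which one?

Tracing the constraints gives the voucher → the parcel → the contract, so the parcel sits after the voucher and before the contract.
No other item is forced both after the voucher and before the contract.

the parcel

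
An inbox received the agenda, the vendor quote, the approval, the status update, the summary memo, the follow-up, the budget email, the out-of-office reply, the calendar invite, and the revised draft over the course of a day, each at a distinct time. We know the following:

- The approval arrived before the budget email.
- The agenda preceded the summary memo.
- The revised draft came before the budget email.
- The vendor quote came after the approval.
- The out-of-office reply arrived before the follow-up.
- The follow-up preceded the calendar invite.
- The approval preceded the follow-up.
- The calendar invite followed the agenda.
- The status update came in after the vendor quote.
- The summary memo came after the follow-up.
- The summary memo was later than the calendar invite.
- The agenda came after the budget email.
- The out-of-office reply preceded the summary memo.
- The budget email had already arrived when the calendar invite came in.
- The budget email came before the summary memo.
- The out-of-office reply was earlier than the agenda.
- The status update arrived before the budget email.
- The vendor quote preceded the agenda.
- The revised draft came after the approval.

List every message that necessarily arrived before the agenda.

Directly stated before the agenda: the budget email, the out-of-office reply, and the vendor quote.
The approval reaches the agenda via the approval → the vendor quote → the agenda.
The revised draft reaches the agenda via the revised draft → the budget email → the agenda.
The status update reaches the agenda via the status update → the budget email → the agenda.
No chain forces the follow-up (or any of the others) ahead of the agenda.

the approval, the budget email, the out-of-office reply, the revised draft, the status update, the vendor quote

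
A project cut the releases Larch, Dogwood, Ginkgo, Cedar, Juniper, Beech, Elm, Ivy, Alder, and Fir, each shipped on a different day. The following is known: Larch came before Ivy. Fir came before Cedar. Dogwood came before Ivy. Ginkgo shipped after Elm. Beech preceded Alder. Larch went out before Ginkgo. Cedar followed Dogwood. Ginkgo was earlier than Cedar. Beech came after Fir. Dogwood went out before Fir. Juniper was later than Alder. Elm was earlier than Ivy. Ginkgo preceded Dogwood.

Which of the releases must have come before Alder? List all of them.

Beech, Dogwood, Elm, Fir, Ginkgo, Larch

Directly stated before Alder: Beech.
Dogwood reaches Alder via Dogwood → Fir → Beech → Alder.
Elm reaches Alder via Elm → Ginkgo → Dogwood → Fir → Beech → Alder.
Fir reaches Alder via Fir → Beech → Alder.
Likewise Ginkgo and Larch each reach Alder by chaining the stated constraints.
No chain forces Juniper (or any of the others) ahead of Alder.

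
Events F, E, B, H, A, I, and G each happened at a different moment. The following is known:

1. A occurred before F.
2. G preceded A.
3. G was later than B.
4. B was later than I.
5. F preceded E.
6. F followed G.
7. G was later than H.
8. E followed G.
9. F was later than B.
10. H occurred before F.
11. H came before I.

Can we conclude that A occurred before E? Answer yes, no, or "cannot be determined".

Chain the constraints: A → F → E. Each link is directly stated, so A comes before E.

yes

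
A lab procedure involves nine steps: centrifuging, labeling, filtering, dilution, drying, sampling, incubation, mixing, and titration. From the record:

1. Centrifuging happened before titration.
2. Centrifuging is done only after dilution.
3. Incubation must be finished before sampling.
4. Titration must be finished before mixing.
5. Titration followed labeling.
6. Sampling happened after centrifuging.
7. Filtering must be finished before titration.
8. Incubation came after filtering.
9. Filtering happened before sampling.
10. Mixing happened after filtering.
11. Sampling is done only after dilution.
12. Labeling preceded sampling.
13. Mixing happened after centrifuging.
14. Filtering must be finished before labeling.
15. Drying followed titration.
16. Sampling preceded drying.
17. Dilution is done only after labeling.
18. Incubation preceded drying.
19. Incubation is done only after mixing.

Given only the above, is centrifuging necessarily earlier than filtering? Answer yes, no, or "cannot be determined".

no

Tracing the constraints gives filtering → labeling → dilution → centrifuging, so filtering must come before centrifuging.
That means centrifuging cannot be before filtering.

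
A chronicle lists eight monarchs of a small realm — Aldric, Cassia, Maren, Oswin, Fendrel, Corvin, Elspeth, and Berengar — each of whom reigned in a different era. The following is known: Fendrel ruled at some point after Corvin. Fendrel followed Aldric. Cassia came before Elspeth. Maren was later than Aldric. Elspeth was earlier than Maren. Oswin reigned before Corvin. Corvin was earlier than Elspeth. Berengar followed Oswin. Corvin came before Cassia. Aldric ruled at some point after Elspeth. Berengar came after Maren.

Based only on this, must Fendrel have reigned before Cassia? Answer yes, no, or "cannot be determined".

no

Tracing the constraints gives Cassia → Elspeth → Aldric → Fendrel, so Cassia must come before Fendrel.
That means Fendrel cannot be before Cassia.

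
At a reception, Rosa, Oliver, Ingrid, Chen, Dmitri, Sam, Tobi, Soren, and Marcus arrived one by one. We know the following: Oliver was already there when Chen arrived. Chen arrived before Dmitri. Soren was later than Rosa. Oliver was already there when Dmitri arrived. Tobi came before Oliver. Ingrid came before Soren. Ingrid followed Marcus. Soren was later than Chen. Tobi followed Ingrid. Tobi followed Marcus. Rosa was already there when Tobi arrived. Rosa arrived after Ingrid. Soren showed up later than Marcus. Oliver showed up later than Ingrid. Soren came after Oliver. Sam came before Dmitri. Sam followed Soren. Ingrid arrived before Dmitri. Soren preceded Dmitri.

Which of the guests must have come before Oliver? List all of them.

Ingrid, Marcus, Rosa, Tobi

Directly stated before Oliver: Ingrid and Tobi.
Marcus reaches Oliver via Marcus → Ingrid → Oliver.
Rosa reaches Oliver via Rosa → Tobi → Oliver.
No chain forces Soren (or any of the others) ahead of Oliver.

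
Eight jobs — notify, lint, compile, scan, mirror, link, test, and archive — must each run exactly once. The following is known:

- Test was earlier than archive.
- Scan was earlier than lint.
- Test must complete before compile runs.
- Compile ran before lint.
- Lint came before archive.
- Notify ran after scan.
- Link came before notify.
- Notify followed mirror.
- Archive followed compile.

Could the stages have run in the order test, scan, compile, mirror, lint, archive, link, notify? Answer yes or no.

Check each stated constraint against the proposed order — e.g. test is ahead of archive; scan is ahead of notify. Every pair is in the required order; nothing is violated.

yes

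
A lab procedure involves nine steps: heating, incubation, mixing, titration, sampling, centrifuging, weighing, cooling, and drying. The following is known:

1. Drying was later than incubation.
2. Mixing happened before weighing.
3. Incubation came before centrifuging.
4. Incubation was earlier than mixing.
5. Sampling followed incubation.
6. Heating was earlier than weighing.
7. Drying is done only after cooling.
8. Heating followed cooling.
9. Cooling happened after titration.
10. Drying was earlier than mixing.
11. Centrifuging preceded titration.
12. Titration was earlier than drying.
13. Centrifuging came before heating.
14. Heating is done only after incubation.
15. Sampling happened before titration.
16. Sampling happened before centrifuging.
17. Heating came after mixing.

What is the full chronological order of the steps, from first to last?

The constraints fix every adjacent pair, so only one ordering works:
incubation → sampling → centrifuging → titration → cooling → drying → mixing → heating → weighing.

incubation, sampling, centrifuging, titration, cooling, drying, mixing, heating, weighing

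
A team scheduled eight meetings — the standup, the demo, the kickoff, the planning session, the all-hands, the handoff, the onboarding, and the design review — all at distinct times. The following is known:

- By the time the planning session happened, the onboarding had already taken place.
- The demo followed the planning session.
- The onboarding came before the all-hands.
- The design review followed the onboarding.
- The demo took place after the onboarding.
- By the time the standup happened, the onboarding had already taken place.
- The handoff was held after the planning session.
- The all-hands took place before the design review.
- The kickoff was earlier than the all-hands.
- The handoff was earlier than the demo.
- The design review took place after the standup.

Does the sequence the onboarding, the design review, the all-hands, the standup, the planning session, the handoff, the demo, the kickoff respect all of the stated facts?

The constraints require the all-hands before the design review, but in the proposed sequence the design review appears ahead of the all-hands. That one violation is enough.

no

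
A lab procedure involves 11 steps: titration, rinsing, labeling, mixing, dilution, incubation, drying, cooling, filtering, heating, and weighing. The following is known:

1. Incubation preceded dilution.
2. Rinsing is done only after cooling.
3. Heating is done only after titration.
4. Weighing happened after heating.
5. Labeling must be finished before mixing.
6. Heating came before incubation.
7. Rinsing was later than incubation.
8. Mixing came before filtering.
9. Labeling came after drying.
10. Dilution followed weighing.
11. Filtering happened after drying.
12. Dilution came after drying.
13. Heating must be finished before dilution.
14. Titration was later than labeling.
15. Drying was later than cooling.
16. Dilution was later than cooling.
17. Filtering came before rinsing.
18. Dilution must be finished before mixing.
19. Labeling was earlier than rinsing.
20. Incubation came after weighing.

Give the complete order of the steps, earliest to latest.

The constraints fix every adjacent pair, so only one ordering works:
cooling → drying → labeling → titration → heating → weighing → incubation → dilution → mixing → filtering → rinsing.

cooling, drying, labeling, titration, heating, weighing, incubation, dilution, mixing, filtering, rinsing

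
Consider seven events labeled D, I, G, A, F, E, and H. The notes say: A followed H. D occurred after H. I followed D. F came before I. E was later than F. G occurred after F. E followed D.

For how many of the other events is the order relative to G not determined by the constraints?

5

Forced before G: F.
That leaves A, D, E, H, and I with no forced order relative to G — 5.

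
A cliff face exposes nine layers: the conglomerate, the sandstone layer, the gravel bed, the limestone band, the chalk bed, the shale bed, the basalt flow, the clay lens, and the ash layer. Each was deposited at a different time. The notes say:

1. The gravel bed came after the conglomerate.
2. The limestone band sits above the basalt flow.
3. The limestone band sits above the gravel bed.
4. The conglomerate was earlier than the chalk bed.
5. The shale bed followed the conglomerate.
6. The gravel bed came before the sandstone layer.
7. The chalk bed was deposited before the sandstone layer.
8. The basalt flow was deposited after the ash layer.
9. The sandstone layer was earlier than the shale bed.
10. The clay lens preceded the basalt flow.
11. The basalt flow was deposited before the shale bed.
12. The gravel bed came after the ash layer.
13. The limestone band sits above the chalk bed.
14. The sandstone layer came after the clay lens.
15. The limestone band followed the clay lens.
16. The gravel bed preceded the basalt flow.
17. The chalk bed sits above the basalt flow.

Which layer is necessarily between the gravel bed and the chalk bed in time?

Tracing the constraints gives the gravel bed → the basalt flow → the chalk bed, so the basalt flow sits after the gravel bed and before the chalk bed.
No other layer is forced both after the gravel bed and before the chalk bed.

the basalt flow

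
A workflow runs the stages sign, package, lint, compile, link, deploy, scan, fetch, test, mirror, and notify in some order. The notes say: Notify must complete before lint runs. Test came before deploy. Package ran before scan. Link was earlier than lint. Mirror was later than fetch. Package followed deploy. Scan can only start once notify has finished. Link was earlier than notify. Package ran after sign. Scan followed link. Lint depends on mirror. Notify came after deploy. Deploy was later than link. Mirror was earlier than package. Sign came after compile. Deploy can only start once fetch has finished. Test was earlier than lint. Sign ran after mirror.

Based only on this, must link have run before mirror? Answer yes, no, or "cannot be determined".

cannot be determined

No chain of stated constraints runs from link to mirror, and none runs from mirror to link either.
So the relative order of link and mirror is not fixed by the given facts.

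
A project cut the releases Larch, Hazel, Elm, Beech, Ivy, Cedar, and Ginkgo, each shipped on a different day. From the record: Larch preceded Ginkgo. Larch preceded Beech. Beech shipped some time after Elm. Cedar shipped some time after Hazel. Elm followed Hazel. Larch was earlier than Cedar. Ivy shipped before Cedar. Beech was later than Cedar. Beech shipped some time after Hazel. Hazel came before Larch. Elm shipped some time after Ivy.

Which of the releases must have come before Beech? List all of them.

Directly stated before Beech: Cedar, Elm, Hazel, and Larch.
Ivy reaches Beech via Ivy → Cedar → Beech.

Cedar, Elm, Hazel, Ivy, Larch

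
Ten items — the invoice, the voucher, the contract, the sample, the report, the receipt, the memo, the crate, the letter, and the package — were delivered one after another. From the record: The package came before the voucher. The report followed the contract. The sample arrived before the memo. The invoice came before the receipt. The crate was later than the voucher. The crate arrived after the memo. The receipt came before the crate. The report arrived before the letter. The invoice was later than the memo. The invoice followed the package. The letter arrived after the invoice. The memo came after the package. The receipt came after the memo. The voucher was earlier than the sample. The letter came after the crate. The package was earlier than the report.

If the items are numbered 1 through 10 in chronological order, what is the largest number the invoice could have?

7

The invoice must come before the crate, the letter, and the receipt — 3 items forced after it.
Everything else can be placed before the invoice in some valid order, so the invoice can sit as late as position 10 − 3 = 7.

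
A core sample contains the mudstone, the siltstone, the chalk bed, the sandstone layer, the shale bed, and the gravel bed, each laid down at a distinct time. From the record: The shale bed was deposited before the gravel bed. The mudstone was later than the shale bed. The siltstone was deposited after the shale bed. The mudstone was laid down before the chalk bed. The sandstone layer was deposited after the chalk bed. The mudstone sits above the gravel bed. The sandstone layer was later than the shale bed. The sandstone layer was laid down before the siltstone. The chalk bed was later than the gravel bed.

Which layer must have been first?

the shale bed

The shale bed has a chain of constraints placing it before every other layer, so the shale bed must be first.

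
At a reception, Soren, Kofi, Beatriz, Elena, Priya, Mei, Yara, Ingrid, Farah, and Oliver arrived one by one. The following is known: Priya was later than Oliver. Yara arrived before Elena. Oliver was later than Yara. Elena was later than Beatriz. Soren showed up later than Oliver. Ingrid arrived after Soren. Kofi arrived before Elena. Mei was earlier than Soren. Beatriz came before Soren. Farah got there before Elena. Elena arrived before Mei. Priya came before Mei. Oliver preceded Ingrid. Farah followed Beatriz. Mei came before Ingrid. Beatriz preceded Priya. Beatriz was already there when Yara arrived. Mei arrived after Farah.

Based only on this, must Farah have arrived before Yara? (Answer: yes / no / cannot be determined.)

cannot be determined

No chain of stated constraints runs from Farah to Yara, and none runs from Yara to Farah either.
So the relative order of Farah and Yara is not fixed by the given facts.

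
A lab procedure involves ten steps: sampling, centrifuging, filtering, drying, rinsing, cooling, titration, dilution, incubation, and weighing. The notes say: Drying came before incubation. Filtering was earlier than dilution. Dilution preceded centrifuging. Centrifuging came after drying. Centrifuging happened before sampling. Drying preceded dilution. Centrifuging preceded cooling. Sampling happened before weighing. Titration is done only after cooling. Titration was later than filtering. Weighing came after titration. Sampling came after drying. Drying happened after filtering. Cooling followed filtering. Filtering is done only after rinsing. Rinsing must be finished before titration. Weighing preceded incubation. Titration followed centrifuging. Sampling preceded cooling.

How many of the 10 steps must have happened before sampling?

5

Directly stated before sampling: centrifuging and drying.
Dilution reaches sampling via dilution → centrifuging → sampling.
Filtering reaches sampling via filtering → drying → sampling.
Rinsing reaches sampling via rinsing → filtering → drying → sampling.
That's centrifuging, dilution, drying, filtering, and rinsing — 5 in all.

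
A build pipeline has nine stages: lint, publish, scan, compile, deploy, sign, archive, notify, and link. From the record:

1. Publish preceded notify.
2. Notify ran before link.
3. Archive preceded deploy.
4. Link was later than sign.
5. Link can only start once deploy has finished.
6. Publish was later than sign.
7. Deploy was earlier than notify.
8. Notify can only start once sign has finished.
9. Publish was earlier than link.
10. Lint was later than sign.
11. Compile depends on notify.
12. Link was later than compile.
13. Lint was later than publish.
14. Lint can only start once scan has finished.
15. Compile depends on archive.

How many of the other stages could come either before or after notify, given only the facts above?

2

Forced before notify: archive, deploy, publish, and sign; forced after notify: compile and link.
That leaves lint and scan with no forced order relative to notify — 2.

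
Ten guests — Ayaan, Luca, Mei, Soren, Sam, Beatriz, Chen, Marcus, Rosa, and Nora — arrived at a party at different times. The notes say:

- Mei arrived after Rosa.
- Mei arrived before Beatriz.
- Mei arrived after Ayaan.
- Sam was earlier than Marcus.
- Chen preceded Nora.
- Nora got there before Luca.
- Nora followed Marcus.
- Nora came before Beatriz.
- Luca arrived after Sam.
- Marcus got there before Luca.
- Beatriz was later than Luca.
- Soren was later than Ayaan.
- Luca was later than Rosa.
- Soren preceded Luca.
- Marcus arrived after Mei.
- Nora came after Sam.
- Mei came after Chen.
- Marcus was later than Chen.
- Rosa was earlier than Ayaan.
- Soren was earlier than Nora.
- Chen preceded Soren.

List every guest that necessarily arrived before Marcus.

Ayaan, Chen, Mei, Rosa, Sam

Directly stated before Marcus: Chen, Mei, and Sam.
Ayaan reaches Marcus via Ayaan → Mei → Marcus.
Rosa reaches Marcus via Rosa → Mei → Marcus.
No chain forces Nora (or any of the others) ahead of Marcus.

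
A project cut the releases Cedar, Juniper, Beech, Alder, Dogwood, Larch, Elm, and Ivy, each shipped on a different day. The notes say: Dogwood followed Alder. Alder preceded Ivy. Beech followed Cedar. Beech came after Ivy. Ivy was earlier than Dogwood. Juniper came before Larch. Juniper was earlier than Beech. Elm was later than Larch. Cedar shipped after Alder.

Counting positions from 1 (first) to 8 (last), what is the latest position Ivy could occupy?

Ivy must come before Beech and Dogwood — 2 releases forced after it.
Everything else can be placed before Ivy in some valid order, so Ivy can sit as late as position 8 − 2 = 6.

6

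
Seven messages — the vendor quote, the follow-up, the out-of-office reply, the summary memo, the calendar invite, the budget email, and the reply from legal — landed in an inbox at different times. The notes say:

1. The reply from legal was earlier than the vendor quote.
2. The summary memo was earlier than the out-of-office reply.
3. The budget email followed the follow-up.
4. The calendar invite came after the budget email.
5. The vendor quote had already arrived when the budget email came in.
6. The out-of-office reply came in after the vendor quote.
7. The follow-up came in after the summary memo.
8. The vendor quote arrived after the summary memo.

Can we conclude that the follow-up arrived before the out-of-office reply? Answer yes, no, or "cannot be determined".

No chain of stated constraints runs from the follow-up to the out-of-office reply, and none runs from the out-of-office reply to the follow-up either.
So the relative order of the follow-up and the out-of-office reply is not fixed by the given facts.

cannot be determined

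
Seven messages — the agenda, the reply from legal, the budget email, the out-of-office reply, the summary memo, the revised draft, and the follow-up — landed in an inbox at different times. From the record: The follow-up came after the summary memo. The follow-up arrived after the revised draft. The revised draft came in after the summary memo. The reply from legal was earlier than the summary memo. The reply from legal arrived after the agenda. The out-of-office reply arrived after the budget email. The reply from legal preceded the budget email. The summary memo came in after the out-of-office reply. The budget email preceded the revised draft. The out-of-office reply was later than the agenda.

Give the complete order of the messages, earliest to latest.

the agenda, the reply from legal, the budget email, the out-of-office reply, the summary memo, the revised draft, the follow-up

The constraints fix every adjacent pair, so only one ordering works:
the agenda → the reply from legal → the budget email → the out-of-office reply → the summary memo → the revised draft → the follow-up.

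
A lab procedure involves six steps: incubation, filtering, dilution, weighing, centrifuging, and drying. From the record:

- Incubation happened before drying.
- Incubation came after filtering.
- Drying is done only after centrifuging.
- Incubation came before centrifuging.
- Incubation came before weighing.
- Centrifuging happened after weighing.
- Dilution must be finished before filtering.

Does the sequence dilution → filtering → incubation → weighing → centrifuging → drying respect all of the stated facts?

Check each stated constraint against the proposed order — e.g. incubation is ahead of centrifuging; incubation is ahead of drying. Every pair is in the required order; nothing is violated.

yes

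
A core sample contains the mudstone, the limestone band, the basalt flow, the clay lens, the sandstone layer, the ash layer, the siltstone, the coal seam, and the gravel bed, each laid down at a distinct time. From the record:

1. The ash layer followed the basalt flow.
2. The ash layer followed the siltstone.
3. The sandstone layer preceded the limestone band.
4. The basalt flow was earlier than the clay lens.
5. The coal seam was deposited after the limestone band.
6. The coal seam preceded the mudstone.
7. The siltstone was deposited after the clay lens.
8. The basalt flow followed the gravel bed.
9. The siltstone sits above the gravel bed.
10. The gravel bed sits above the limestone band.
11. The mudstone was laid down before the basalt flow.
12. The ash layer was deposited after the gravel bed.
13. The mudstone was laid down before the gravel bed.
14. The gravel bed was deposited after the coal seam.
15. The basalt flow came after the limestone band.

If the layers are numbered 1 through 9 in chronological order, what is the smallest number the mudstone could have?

4

The coal seam, the limestone band, and the sandstone layer must all come before the mudstone — 3 forced predecessors.
Nothing else is forced ahead of the mudstone, so its earliest slot is position 3 + 1 = 4.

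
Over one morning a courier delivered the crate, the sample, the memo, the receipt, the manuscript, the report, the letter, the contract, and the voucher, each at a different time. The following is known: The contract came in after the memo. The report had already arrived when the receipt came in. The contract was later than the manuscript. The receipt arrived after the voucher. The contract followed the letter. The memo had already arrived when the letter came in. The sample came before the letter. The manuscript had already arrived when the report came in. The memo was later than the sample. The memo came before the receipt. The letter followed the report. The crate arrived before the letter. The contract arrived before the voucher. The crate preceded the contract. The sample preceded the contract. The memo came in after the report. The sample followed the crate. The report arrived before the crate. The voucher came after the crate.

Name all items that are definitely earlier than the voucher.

Directly stated before the voucher: the contract and the crate.
The letter reaches the voucher via the letter → the contract → the voucher.
The manuscript reaches the voucher via the manuscript → the contract → the voucher.
The memo reaches the voucher via the memo → the contract → the voucher.
Likewise the report and the sample each reach the voucher by chaining the stated constraints.

the contract, the crate, the letter, the manuscript, the memo, the report, the sample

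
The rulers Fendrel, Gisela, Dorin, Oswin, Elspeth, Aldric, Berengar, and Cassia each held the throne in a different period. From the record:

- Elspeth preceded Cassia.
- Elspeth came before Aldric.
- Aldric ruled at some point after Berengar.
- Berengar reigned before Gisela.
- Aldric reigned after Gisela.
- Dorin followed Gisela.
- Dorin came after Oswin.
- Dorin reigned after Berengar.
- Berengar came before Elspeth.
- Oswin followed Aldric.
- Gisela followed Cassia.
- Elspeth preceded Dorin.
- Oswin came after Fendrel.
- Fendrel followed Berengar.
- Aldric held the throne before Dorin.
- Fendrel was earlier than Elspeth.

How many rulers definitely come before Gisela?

Directly stated before Gisela: Berengar and Cassia.
Elspeth reaches Gisela via Elspeth → Cassia → Gisela.
Fendrel reaches Gisela via Fendrel → Elspeth → Cassia → Gisela.
No chain forces Oswin (or any of the others) ahead of Gisela.
That's Berengar, Cassia, Elspeth, and Fendrel — 4 in all.

4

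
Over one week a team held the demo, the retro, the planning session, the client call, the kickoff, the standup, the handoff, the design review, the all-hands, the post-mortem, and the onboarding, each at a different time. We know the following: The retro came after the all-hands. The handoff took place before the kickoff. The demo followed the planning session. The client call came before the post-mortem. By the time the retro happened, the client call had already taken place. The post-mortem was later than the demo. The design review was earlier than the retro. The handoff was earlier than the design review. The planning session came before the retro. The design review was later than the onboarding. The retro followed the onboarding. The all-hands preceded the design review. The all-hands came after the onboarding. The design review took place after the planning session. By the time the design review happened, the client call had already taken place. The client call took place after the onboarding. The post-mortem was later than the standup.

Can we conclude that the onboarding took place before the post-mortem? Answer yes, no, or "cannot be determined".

Chain the constraints: the onboarding → the client call → the post-mortem. Each link is directly stated, so the onboarding comes before the post-mortem.

yes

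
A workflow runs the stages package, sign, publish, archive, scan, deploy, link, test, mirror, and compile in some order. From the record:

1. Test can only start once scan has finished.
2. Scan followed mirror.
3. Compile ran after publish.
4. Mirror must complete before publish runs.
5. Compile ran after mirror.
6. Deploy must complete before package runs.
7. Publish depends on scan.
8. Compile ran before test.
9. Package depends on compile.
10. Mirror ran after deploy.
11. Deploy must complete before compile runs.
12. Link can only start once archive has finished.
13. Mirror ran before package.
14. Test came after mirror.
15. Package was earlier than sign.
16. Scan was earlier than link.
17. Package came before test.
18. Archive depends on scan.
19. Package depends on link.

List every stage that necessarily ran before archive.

Directly stated before archive: scan.
Deploy reaches archive via deploy → mirror → scan → archive.
Mirror reaches archive via mirror → scan → archive.
No chain forces publish (or any of the others) ahead of archive.

deploy, mirror, scan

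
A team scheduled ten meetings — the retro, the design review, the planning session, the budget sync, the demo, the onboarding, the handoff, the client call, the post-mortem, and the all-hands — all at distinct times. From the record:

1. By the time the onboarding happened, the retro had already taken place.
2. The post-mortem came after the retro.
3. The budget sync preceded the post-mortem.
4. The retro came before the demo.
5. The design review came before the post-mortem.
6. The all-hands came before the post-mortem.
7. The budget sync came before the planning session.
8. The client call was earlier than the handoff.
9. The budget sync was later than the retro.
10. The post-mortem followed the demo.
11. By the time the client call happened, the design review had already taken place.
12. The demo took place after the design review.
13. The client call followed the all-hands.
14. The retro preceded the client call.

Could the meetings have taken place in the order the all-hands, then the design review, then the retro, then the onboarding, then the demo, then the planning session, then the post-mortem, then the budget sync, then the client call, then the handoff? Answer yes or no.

no

The constraints require the budget sync before the post-mortem, but in the proposed sequence the post-mortem appears ahead of the budget sync. That one violation is enough.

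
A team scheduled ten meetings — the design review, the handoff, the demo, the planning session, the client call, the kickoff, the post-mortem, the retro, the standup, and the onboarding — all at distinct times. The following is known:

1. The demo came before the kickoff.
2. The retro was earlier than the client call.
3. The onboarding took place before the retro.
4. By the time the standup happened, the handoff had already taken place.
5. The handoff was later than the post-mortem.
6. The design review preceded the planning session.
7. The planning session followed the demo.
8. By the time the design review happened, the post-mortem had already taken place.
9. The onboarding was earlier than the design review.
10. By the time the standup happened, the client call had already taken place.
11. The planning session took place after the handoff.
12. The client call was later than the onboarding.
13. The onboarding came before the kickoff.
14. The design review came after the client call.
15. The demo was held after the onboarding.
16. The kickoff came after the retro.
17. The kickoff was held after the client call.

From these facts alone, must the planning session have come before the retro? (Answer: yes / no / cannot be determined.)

Tracing the constraints gives the retro → the client call → the design review → the planning session, so the retro must come before the planning session.
That means the planning session cannot be before the retro.

no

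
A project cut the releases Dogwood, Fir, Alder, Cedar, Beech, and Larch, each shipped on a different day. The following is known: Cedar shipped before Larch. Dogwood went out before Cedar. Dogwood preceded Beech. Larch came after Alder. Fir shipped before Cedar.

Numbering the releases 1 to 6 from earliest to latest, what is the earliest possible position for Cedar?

3

Dogwood and Fir must both come before Cedar — 2 forced predecessors.
Nothing else is forced ahead of Cedar, so its earliest slot is position 2 + 1 = 3.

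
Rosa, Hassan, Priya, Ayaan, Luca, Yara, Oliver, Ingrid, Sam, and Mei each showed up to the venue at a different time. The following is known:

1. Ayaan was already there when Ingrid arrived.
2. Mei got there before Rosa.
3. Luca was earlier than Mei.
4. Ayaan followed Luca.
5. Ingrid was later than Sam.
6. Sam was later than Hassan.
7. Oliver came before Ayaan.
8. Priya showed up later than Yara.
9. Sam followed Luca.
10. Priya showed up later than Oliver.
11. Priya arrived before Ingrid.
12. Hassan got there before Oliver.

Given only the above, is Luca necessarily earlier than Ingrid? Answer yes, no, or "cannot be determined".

Chain the constraints: Luca → Ayaan → Ingrid. Each link is directly stated, so Luca comes before Ingrid.

yes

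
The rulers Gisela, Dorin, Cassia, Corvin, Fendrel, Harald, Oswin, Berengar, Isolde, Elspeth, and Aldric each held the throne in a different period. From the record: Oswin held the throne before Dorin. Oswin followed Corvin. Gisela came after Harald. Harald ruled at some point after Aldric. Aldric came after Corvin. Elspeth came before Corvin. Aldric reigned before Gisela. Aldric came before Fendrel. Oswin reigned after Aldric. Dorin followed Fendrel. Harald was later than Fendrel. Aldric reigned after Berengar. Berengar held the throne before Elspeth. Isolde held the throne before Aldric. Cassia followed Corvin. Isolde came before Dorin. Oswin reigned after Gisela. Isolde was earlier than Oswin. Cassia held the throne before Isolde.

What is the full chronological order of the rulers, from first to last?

The constraints fix every adjacent pair, so only one ordering works:
Berengar → Elspeth → Corvin → Cassia → Isolde → Aldric → Fendrel → Harald → Gisela → Oswin → Dorin.

Berengar, Elspeth, Corvin, Cassia, Isolde, Aldric, Fendrel, Harald, Gisela, Oswin, Dorin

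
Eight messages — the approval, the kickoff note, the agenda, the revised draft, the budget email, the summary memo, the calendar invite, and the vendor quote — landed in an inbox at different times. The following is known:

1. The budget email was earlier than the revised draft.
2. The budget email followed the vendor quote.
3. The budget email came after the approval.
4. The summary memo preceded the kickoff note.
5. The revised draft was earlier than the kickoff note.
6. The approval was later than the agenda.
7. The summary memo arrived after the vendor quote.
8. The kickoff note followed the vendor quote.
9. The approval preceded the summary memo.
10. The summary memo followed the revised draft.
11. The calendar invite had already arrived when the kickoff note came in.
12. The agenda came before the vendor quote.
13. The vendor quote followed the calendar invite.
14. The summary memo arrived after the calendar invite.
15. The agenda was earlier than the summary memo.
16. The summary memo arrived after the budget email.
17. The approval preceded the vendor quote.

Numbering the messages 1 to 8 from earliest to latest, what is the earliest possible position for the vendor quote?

4

The agenda, the approval, and the calendar invite must all come before the vendor quote — 3 forced predecessors.
Nothing else is forced ahead of the vendor quote, so its earliest slot is position 3 + 1 = 4.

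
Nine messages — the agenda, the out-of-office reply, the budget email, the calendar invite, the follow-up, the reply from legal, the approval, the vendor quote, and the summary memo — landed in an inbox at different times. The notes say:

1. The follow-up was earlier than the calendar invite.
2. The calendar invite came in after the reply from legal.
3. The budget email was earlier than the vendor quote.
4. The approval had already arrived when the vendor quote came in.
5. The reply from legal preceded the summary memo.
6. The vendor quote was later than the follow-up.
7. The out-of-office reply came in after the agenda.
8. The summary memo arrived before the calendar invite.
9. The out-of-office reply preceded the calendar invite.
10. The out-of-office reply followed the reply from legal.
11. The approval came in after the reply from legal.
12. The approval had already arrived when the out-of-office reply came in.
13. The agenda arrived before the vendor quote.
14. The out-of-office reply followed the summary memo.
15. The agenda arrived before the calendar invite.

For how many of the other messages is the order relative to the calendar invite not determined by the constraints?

2

Forced before the calendar invite: the agenda, the approval, the follow-up, the out-of-office reply, the reply from legal, and the summary memo.
That leaves the budget email and the vendor quote with no forced order relative to the calendar invite — 2.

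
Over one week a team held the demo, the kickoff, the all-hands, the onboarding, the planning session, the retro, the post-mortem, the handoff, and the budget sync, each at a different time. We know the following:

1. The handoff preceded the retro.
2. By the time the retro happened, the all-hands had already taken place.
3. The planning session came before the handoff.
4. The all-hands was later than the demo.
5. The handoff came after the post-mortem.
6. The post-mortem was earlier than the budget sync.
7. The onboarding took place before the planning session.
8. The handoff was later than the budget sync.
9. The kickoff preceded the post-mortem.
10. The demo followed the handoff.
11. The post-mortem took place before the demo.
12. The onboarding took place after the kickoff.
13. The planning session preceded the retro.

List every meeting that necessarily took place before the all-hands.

the budget sync, the demo, the handoff, the kickoff, the onboarding, the planning session, the post-mortem

Directly stated before the all-hands: the demo.
The budget sync reaches the all-hands via the budget sync → the handoff → the demo → the all-hands.
The handoff reaches the all-hands via the handoff → the demo → the all-hands.
The kickoff reaches the all-hands via the kickoff → the post-mortem → the demo → the all-hands.
Likewise the onboarding, the planning session, and the post-mortem each reach the all-hands by chaining the stated constraints.
No chain forces the retro ahead of the all-hands.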